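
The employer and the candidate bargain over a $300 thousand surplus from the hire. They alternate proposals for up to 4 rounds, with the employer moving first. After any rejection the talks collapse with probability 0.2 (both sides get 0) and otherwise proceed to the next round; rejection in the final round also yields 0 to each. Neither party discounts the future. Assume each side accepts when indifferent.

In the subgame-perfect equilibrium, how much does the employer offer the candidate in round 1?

201.6

By backward induction:
Round 4 (the candidate proposes): the employer will accept anything ≥ 0, so the candidate offers 0 and keeps 300.
Round 3 (the employer proposes): rejecting gives the candidate an expected 0.8 × 300 = 240, so the employer offers 240, keeping 60.
Round 2 (the candidate proposes): rejecting gives the employer an expected 0.8 × 60 = 48; the candidate offers that and keeps 252.
Round 1 (the employer proposes): rejecting gives the candidate an expected 0.8 × 252 = 201.6. The employer offers 201.6 and keeps 300 − 201.6 = 98.4.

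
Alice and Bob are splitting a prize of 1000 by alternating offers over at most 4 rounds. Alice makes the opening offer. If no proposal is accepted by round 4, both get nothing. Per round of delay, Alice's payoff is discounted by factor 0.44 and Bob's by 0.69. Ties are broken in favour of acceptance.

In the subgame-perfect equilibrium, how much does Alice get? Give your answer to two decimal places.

404.12

Round 4 (Bob proposes): rejection yields 0 for Alice; Bob offers 0 and keeps 1000.
Round 3 (Alice proposes): Bob can get 1000 next round, worth 0.69 × 1000 = 690 now. Alice offers 690 and keeps 1000 − 690 = 310.
Round 2 (Bob proposes): Alice can get 310 next round, worth 0.44 × 310 = 136.4 now. Bob offers 136.4 and keeps 1000 − 136.4 = 863.6.
Round 1 (Alice proposes): Bob can get 863.6 next round, worth 0.69 × 863.6 = 595.884 now, so Alice offers 595.884, keeping 404.116.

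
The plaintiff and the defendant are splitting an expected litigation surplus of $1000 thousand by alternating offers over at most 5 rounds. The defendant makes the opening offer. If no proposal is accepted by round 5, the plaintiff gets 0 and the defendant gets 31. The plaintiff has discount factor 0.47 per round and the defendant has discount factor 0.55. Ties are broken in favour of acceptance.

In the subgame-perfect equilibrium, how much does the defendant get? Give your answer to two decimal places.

Work backward from the last round.
Round 5 (the defendant proposes): the plaintiff will accept anything ≥ 0, so the defendant offers 0 and keeps 1000.
Round 4 (the plaintiff proposes): the defendant can get 1000 next round, worth 0.55 × 1000 = 550 now; the plaintiff offers that and keeps 450.
Round 3 (the defendant proposes): the plaintiff can get 450 next round, worth 0.47 × 450 = 211.5 now; the defendant offers that and keeps 788.5.
Round 2 (the plaintiff proposes): the defendant can get 788.5 next round, worth 0.55 × 788.5 = 433.675 now. The plaintiff offers 433.675 and keeps 1000 − 433.675 = 566.325.
Round 1 (the defendant proposes): the plaintiff can get 566.325 next round, worth 0.47 × 566.325 = 266.17275 now, so the defendant offers 266.17275, keeping 733.82725.

733.83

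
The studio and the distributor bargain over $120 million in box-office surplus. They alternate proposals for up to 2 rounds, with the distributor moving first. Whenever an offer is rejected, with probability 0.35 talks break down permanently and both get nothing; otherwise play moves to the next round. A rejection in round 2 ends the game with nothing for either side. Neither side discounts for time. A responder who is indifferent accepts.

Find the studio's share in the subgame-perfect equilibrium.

78

Round 2 (the studio proposes): rejection yields 0 for the distributor; the studio offers 0 and keeps 120.
Round 1 (the distributor proposes): rejecting gives the studio an expected 0.65 × 120 = 78; the distributor offers that and keeps 42.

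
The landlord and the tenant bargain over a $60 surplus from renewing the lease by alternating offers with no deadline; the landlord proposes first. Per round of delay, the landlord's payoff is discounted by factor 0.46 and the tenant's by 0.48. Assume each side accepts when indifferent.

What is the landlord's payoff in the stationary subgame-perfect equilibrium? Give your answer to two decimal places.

In a stationary SPE each proposer offers the other exactly their discounted continuation value.
If the landlord keeps x when proposing and the tenant keeps y when proposing, then x = 60 − 0.48y and y = 60 − 0.46x.
Solving: x = 60(1 − 0.48) / (1 − 0.46·0.48) = 31.2 / 0.7792 ≈ 40.0411.
The tenant gets 60 − 40.0411 ≈ 19.9589.

40.04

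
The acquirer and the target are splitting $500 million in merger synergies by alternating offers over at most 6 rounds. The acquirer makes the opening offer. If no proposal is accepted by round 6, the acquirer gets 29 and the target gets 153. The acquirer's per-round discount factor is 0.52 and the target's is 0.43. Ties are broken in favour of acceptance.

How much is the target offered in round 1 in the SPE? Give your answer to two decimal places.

Work backward from the last round.
Round 6 (the target proposes): the acquirer gets 29 if talks fail, so the target offers 29 and keeps 471.
Round 5 (the acquirer proposes): the target can get 471 next round, worth 0.43 × 471 = 202.53 now; the acquirer offers that and keeps 297.47.
Round 4 (the target proposes): the acquirer can get 297.47 next round, worth 0.52 × 297.47 = 154.6844 now, so the target offers 154.6844, keeping 345.3156.
Round 3 (the acquirer proposes): the target can get 345.3156 next round, worth 0.43 × 345.3156 = 148.485708 now, so the acquirer offers 148.485708, keeping 351.514292.
Round 2 (the target proposes): the acquirer can get 351.514292 next round, worth 0.52 × 351.514292 = 182.78743184 now. The target offers 182.78743184 and keeps 500 − 182.78743184 = 317.21256816.
Round 1 (the acquirer proposes): the target can get 317.21256816 next round, worth 0.43 × 317.21256816 = 136.4014043088 now; the acquirer offers that and keeps 363.5985956912.

136.40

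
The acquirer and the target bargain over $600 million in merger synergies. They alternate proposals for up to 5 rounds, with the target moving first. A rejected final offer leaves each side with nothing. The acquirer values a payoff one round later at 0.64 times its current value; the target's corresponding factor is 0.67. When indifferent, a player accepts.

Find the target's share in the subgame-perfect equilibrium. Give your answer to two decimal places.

418.94

Round 5 (the target proposes): rejection yields 0 for the acquirer; the target offers 0 and keeps 600.
Round 4 (the acquirer proposes): the target can get 600 next round, worth 0.67 × 600 = 402 now. The acquirer offers 402 and keeps 600 − 402 = 198.
Round 3 (the target proposes): the acquirer can get 198 next round, worth 0.64 × 198 = 126.72 now; the target offers that and keeps 473.28.
Round 2 (the acquirer proposes): the target can get 473.28 next round, worth 0.67 × 473.28 = 317.0976 now, so the acquirer offers 317.0976, keeping 282.9024.
Round 1 (the target proposes): the acquirer can get 282.9024 next round, worth 0.64 × 282.9024 = 181.057536 now; the target offers that and keeps 418.942464.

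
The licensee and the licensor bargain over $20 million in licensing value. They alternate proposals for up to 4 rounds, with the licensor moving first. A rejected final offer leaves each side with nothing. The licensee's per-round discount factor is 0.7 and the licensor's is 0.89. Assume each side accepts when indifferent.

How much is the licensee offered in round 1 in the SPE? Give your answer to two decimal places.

Round 4 (the licensee proposes): rejection yields 0 for the licensor; the licensee offers 0 and keeps 20.
Round 3 (the licensor proposes): the licensee can get 20 next round, worth 0.7 × 20 = 14 now; the licensor offers that and keeps 6.
Round 2 (the licensee proposes): the licensor can get 6 next round, worth 0.89 × 6 = 5.34 now, so the licensee offers 5.34, keeping 14.66.
Round 1 (the licensor proposes): the licensee can get 14.66 next round, worth 0.7 × 14.66 = 10.262 now; the licensor offers that and keeps 9.738.

10.26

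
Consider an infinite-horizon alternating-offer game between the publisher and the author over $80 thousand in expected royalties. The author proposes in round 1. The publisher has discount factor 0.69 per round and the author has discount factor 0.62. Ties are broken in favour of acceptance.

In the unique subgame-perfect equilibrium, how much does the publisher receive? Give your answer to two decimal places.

36.66

Let x be the author's share when the author proposes and y be the publisher's share when the publisher proposes.
The publisher accepts iff offered ≥ 0.69·y, so x = 80 − 0.69y. Symmetrically y = 80 − 0.62x.
Substituting: x = 80 − 0.69(80 − 0.62x), giving x(1 − 0.62·0.69) = 80(1 − 0.69).
So x = 80 × 0.31 / 0.5722 ≈ 43.3415, and the publisher receives 80 − x ≈ 36.6585.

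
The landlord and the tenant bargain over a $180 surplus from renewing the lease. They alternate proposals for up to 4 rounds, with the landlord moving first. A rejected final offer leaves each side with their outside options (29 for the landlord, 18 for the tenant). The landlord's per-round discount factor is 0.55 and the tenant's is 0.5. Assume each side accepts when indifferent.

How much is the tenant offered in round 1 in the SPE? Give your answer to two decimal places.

Round 4 (the tenant proposes): the landlord gets 29 if talks fail, so the tenant offers 29 and keeps 151.
Round 3 (the landlord proposes): the tenant can get 151 next round, worth 0.5 × 151 = 75.5 now, so the landlord offers 75.5, keeping 104.5.
Round 2 (the tenant proposes): the landlord can get 104.5 next round, worth 0.55 × 104.5 = 57.475 now, so the tenant offers 57.475, keeping 122.525.
Round 1 (the landlord proposes): the tenant can get 122.525 next round, worth 0.5 × 122.525 = 61.2625 now; the landlord offers that and keeps 118.7375.

61.26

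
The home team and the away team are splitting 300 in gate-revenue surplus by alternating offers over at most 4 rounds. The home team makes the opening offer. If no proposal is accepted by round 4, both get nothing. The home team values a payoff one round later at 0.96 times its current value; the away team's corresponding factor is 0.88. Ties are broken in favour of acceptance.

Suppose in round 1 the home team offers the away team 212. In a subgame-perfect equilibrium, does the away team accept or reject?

Round 4 (the away team proposes): rejection yields 0 for the home team; the away team offers 0 and keeps 300.
Round 3 (the home team proposes): the away team can get 300 next round, worth 0.88 × 300 = 264 now. The home team offers 264 and keeps 300 − 264 = 36.
Round 2 (the away team proposes): the home team can get 36 next round, worth 0.96 × 36 = 34.56 now, so the away team offers 34.56, keeping 265.44.
So by rejecting in round 1, the away team gets 265.44 next round, worth 0.88 × 265.44 = 233.5872 now.
Offer 212 < 233.5872, so the away team rejects.

Reject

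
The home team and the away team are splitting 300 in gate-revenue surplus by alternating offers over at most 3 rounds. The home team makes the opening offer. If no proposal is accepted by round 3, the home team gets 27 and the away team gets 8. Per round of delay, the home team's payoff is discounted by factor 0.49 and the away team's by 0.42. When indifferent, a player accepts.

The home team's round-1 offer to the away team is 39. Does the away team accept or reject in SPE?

Work out the away team's continuation value if the offer is rejected.
Round 3 (the home team proposes): the away team gets 8 if talks fail, so the home team offers 8 and keeps 292.
Round 2 (the away team proposes): the home team can get 292 next round, worth 0.49 × 292 = 143.08 now. The away team offers 143.08 and keeps 300 − 143.08 = 156.92.
So by rejecting in round 1, the away team gets 156.92 next round, worth 0.42 × 156.92 = 65.9064 now.
Offer 39 < 65.9064, so the away team rejects.

Reject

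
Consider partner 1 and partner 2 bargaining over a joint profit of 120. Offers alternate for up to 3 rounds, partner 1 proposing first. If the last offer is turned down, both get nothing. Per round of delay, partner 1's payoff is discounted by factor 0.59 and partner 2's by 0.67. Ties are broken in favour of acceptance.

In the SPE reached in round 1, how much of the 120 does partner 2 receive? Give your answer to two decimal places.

Work backward from the last round.
Round 3 (partner 1 proposes): partner 2 will accept anything ≥ 0, so partner 1 offers 0 and keeps 120.
Round 2 (partner 2 proposes): partner 1 can get 120 next round, worth 0.59 × 120 = 70.8 now. Partner 2 offers 70.8 and keeps 120 − 70.8 = 49.2.
Round 1 (partner 1 proposes): partner 2 can get 49.2 next round, worth 0.67 × 49.2 = 32.964 now, so partner 1 offers 32.964, keeping 87.036.

32.96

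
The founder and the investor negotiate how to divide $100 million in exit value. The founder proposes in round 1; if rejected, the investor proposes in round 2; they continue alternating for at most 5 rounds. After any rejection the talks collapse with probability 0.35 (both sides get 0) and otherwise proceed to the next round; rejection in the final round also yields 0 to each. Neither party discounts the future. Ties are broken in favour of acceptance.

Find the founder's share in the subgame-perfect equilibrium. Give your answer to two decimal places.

Round 5 (the founder proposes): the investor will accept anything ≥ 0, so the founder offers 0 and keeps 100.
Round 4 (the investor proposes): rejecting gives the founder an expected 0.65 × 100 = 65. The investor offers 65 and keeps 100 − 65 = 35.
Round 3 (the founder proposes): rejecting gives the investor an expected 0.65 × 35 = 22.75; the founder offers that and keeps 77.25.
Round 2 (the investor proposes): rejecting gives the founder an expected 0.65 × 77.25 = 50.2125, so the investor offers 50.2125, keeping 49.7875.
Round 1 (the founder proposes): rejecting gives the investor an expected 0.65 × 49.7875 = 32.361875; the founder offers that and keeps 67.638125.

67.64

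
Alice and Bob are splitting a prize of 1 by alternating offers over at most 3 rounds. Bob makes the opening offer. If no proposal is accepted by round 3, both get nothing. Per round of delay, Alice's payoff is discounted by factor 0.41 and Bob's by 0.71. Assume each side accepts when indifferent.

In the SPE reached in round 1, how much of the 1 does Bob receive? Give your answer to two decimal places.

0.88

Solve by backward induction from round 3.
Round 3 (Bob proposes): Alice will accept anything ≥ 0, so Bob offers 0 and keeps 1.
Round 2 (Alice proposes): Bob can get 1 next round, worth 0.71 × 1 = 0.71 now; Alice offers that and keeps 0.29.
Round 1 (Bob proposes): Alice can get 0.29 next round, worth 0.41 × 0.29 = 0.1189 now; Bob offers that and keeps 0.8811.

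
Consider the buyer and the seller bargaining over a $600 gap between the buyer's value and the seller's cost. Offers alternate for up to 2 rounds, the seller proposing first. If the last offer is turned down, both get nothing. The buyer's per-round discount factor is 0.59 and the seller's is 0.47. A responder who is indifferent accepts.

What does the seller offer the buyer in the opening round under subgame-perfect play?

354

Round 2 (the buyer proposes): the seller will accept anything ≥ 0, so the buyer offers 0 and keeps 600.
Round 1 (the seller proposes): the buyer can get 600 next round, worth 0.59 × 600 = 354 now; the seller offers that and keeps 246.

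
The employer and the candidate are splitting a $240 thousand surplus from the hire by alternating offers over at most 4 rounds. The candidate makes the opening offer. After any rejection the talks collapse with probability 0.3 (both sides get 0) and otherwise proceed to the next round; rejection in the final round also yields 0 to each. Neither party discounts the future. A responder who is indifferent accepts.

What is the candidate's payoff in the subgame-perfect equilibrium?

Round 4 (the employer proposes): the candidate will accept anything ≥ 0, so the employer offers 0 and keeps 240.
Round 3 (the candidate proposes): rejecting gives the employer an expected 0.7 × 240 = 168; the candidate offers that and keeps 72.
Round 2 (the employer proposes): rejecting gives the candidate an expected 0.7 × 72 = 50.4. The employer offers 50.4 and keeps 240 − 50.4 = 189.6.
Round 1 (the candidate proposes): rejecting gives the employer an expected 0.7 × 189.6 = 132.72. The candidate offers 132.72 and keeps 240 − 132.72 = 107.28.

107.28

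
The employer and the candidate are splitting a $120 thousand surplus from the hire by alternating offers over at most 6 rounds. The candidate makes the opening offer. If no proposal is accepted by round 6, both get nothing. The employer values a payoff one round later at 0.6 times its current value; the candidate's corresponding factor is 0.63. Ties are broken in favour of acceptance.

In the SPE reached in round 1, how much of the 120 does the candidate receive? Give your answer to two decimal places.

73.00

Round 6 (the employer proposes): rejection yields 0 for the candidate; the employer offers 0 and keeps 120.
Round 5 (the candidate proposes): the employer can get 120 next round, worth 0.6 × 120 = 72 now. The candidate offers 72 and keeps 120 − 72 = 48.
Round 4 (the employer proposes): the candidate can get 48 next round, worth 0.63 × 48 = 30.24 now. The employer offers 30.24 and keeps 120 − 30.24 = 89.76.
Round 3 (the candidate proposes): the employer can get 89.76 next round, worth 0.6 × 89.76 = 53.856 now. The candidate offers 53.856 and keeps 120 − 53.856 = 66.144.
Round 2 (the employer proposes): the candidate can get 66.144 next round, worth 0.63 × 66.144 = 41.67072 now; the employer offers that and keeps 78.32928.
Round 1 (the candidate proposes): the employer can get 78.32928 next round, worth 0.6 × 78.32928 = 46.997568 now; the candidate offers that and keeps 73.002432.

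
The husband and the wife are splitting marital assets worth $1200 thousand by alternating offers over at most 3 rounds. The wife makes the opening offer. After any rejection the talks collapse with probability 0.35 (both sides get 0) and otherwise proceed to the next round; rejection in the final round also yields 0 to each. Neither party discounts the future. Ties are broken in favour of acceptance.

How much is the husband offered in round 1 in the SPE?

273

By backward induction:
Round 3 (the wife proposes): rejection yields 0 for the husband; the wife offers 0 and keeps 1200.
Round 2 (the husband proposes): rejecting gives the wife an expected 0.65 × 1200 = 780. The husband offers 780 and keeps 1200 − 780 = 420.
Round 1 (the wife proposes): rejecting gives the husband an expected 0.65 × 420 = 273; the wife offers that and keeps 927.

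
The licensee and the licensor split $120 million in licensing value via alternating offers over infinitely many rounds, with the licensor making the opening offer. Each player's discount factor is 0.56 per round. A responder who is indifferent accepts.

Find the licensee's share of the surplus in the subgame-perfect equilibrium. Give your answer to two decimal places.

43.08

When the licensor proposes, the licensee accepts any offer worth at least 0.56 times what the licensee would get by proposing next round; and vice versa.
This gives x = 120 − 0.56y and y = 120 − 0.56x, where x and y are each side's share when it proposes.
Hence (1 − 0.56·0.56)x = 120(1 − 0.56), i.e. 0.6864·x = 52.8.
x ≈ 76.9231; the licensee's share is 120 − x ≈ 43.0769.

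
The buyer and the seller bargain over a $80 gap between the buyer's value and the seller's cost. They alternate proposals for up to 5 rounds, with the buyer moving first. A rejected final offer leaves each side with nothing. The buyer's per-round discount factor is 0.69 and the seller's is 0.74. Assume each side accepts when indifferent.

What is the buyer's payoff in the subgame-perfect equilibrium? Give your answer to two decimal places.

Round 5 (the buyer proposes): rejection yields 0 for the seller; the buyer offers 0 and keeps 80.
Round 4 (the seller proposes): the buyer can get 80 next round, worth 0.69 × 80 = 55.2 now; the seller offers that and keeps 24.8.
Round 3 (the buyer proposes): the seller can get 24.8 next round, worth 0.74 × 24.8 = 18.352 now. The buyer offers 18.352 and keeps 80 − 18.352 = 61.648.
Round 2 (the seller proposes): the buyer can get 61.648 next round, worth 0.69 × 61.648 = 42.53712 now; the seller offers that and keeps 37.46288.
Round 1 (the buyer proposes): the seller can get 37.46288 next round, worth 0.74 × 37.46288 = 27.7225312 now, so the buyer offers 27.7225312, keeping 52.2774688.

52.28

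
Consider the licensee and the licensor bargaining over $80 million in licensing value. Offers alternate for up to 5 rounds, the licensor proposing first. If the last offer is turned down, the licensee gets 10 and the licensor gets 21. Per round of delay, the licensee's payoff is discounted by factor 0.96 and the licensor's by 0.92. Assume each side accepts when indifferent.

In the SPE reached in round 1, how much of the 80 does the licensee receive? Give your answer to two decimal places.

Round 5 (the licensor proposes): the licensee gets 10 if talks fail, so the licensor offers 10 and keeps 70.
Round 4 (the licensee proposes): the licensor can get 70 next round, worth 0.92 × 70 = 64.4 now. The licensee offers 64.4 and keeps 80 − 64.4 = 15.6.
Round 3 (the licensor proposes): the licensee can get 15.6 next round, worth 0.96 × 15.6 = 14.976 now; the licensor offers that and keeps 65.024.
Round 2 (the licensee proposes): the licensor can get 65.024 next round, worth 0.92 × 65.024 = 59.82208 now; the licensee offers that and keeps 20.17792.
Round 1 (the licensor proposes): the licensee can get 20.17792 next round, worth 0.96 × 20.17792 = 19.3708032 now. The licensor offers 19.3708032 and keeps 80 − 19.3708032 = 60.6291968.

19.37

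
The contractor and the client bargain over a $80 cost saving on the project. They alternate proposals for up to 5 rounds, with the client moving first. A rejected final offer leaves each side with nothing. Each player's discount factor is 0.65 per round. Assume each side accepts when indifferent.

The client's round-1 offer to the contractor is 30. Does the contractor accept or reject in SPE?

Work out the contractor's continuation value if the offer is rejected.
Round 5 (the client proposes): the contractor will accept anything ≥ 0, so the client offers 0 and keeps 80.
Round 4 (the contractor proposes): the client can get 80 next round, worth 0.65 × 80 = 52 now. The contractor offers 52 and keeps 80 − 52 = 28.
Round 3 (the client proposes): the contractor can get 28 next round, worth 0.65 × 28 = 18.2 now; the client offers that and keeps 61.8.
Round 2 (the contractor proposes): the client can get 61.8 next round, worth 0.65 × 61.8 = 40.17 now. The contractor offers 40.17 and keeps 80 − 40.17 = 39.83.
So by rejecting in round 1, the contractor gets 39.83 next round, worth 0.65 × 39.83 = 25.8895 now.
Offer 30 ≥ 25.8895, so the contractor accepts.

Accept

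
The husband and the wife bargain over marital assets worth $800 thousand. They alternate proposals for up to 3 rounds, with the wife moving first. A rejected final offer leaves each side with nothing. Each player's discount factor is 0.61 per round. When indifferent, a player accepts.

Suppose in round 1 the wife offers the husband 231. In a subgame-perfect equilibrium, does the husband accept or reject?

Accept

Round 3 (the wife proposes): rejection yields 0 for the husband; the wife offers 0 and keeps 800.
Round 2 (the husband proposes): the wife can get 800 next round, worth 0.61 × 800 = 488 now. The husband offers 488 and keeps 800 − 488 = 312.
So by rejecting in round 1, the husband gets 312 next round, worth 0.61 × 312 = 190.32 now.
Offer 231 ≥ 190.32, so the husband accepts.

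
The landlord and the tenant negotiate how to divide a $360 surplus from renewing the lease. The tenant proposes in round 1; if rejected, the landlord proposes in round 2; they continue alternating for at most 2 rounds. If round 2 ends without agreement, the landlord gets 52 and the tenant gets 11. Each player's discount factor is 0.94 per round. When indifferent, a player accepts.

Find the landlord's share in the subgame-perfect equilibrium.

328.06

Solve by backward induction from round 2.
Round 2 (the landlord proposes): the tenant gets 11 if talks fail, so the landlord offers 11 and keeps 349.
Round 1 (the tenant proposes): the landlord can get 349 next round, worth 0.94 × 349 = 328.06 now. The tenant offers 328.06 and keeps 360 − 328.06 = 31.94.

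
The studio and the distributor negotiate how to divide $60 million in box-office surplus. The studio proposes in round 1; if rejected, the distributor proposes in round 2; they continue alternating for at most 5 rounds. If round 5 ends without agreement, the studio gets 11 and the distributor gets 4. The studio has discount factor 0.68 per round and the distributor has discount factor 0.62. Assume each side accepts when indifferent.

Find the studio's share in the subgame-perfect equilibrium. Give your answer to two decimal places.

42.37

Round 5 (the studio proposes): the distributor gets 4 if talks fail, so the studio offers 4 and keeps 56.
Round 4 (the distributor proposes): the studio can get 56 next round, worth 0.68 × 56 = 38.08 now. The distributor offers 38.08 and keeps 60 − 38.08 = 21.92.
Round 3 (the studio proposes): the distributor can get 21.92 next round, worth 0.62 × 21.92 = 13.5904 now; the studio offers that and keeps 46.4096.
Round 2 (the distributor proposes): the studio can get 46.4096 next round, worth 0.68 × 46.4096 = 31.558528 now, so the distributor offers 31.558528, keeping 28.441472.
Round 1 (the studio proposes): the distributor can get 28.441472 next round, worth 0.62 × 28.441472 = 17.63371264 now; the studio offers that and keeps 42.36628736.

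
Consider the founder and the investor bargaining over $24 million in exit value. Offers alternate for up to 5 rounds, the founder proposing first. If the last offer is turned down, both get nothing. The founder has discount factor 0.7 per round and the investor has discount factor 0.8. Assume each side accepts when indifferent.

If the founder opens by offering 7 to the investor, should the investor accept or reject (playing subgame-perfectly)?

Round 5 (the founder proposes): the investor will accept anything ≥ 0, so the founder offers 0 and keeps 24.
Round 4 (the investor proposes): the founder can get 24 next round, worth 0.7 × 24 = 16.8 now, so the investor offers 16.8, keeping 7.2.
Round 3 (the founder proposes): the investor can get 7.2 next round, worth 0.8 × 7.2 = 5.76 now. The founder offers 5.76 and keeps 24 − 5.76 = 18.24.
Round 2 (the investor proposes): the founder can get 18.24 next round, worth 0.7 × 18.24 = 12.768 now. The investor offers 12.768 and keeps 24 − 12.768 = 11.232.
So by rejecting in round 1, the investor gets 11.232 next round, worth 0.8 × 11.232 = 8.9856 now.
Offer 7 < 8.9856, so the investor rejects.

Reject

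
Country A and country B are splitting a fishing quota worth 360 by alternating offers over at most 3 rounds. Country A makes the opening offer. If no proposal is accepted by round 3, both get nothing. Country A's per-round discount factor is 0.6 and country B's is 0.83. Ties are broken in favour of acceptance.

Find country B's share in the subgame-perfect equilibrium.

119.52

Round 3 (country A proposes): country B will accept anything ≥ 0, so country A offers 0 and keeps 360.
Round 2 (country B proposes): country A can get 360 next round, worth 0.6 × 360 = 216 now, so country B offers 216, keeping 144.
Round 1 (country A proposes): country B can get 144 next round, worth 0.83 × 144 = 119.52 now, so country A offers 119.52, keeping 240.48.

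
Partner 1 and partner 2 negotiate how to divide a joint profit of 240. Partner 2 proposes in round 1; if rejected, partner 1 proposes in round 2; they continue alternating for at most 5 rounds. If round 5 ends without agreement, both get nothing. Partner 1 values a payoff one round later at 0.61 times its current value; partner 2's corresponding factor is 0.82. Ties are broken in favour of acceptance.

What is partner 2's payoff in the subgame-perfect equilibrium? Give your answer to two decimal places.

200.47

Round 5 (partner 2 proposes): rejection yields 0 for partner 1; partner 2 offers 0 and keeps 240.
Round 4 (partner 1 proposes): partner 2 can get 240 next round, worth 0.82 × 240 = 196.8 now; partner 1 offers that and keeps 43.2.
Round 3 (partner 2 proposes): partner 1 can get 43.2 next round, worth 0.61 × 43.2 = 26.352 now; partner 2 offers that and keeps 213.648.
Round 2 (partner 1 proposes): partner 2 can get 213.648 next round, worth 0.82 × 213.648 = 175.19136 now, so partner 1 offers 175.19136, keeping 64.80864.
Round 1 (partner 2 proposes): partner 1 can get 64.80864 next round, worth 0.61 × 64.80864 = 39.5332704 now. Partner 2 offers 39.5332704 and keeps 240 − 39.5332704 = 200.4667296.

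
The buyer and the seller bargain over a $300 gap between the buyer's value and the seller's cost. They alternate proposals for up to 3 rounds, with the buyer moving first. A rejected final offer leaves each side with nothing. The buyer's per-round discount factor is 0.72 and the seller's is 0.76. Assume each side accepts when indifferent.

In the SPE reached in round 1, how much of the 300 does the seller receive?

Round 3 (the buyer proposes): rejection yields 0 for the seller; the buyer offers 0 and keeps 300.
Round 2 (the seller proposes): the buyer can get 300 next round, worth 0.72 × 300 = 216 now; the seller offers that and keeps 84.
Round 1 (the buyer proposes): the seller can get 84 next round, worth 0.76 × 84 = 63.84 now; the buyer offers that and keeps 236.16.

63.84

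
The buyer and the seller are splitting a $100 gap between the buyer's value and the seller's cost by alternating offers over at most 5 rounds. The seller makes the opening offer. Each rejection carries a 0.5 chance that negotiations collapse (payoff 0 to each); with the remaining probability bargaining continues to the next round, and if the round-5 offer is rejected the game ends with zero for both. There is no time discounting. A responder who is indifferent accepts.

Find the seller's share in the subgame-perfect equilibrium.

68.75

By backward induction:
Round 5 (the seller proposes): the buyer will accept anything ≥ 0, so the seller offers 0 and keeps 100.
Round 4 (the buyer proposes): rejecting gives the seller an expected 0.5 × 100 = 50, so the buyer offers 50, keeping 50.
Round 3 (the seller proposes): rejecting gives the buyer an expected 0.5 × 50 = 25, so the seller offers 25, keeping 75.
Round 2 (the buyer proposes): rejecting gives the seller an expected 0.5 × 75 = 37.5, so the buyer offers 37.5, keeping 62.5.
Round 1 (the seller proposes): rejecting gives the buyer an expected 0.5 × 62.5 = 31.25. The seller offers 31.25 and keeps 100 − 31.25 = 68.75.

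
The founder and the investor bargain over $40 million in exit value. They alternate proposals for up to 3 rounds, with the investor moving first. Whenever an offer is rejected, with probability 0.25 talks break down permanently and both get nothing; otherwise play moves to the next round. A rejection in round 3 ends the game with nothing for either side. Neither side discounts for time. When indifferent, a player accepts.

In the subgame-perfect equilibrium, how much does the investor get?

32.5

Round 3 (the investor proposes): rejection yields 0 for the founder; the investor offers 0 and keeps 40.
Round 2 (the founder proposes): rejecting gives the investor an expected 0.75 × 40 = 30. The founder offers 30 and keeps 40 − 30 = 10.
Round 1 (the investor proposes): rejecting gives the founder an expected 0.75 × 10 = 7.5. The investor offers 7.5 and keeps 40 − 7.5 = 32.5.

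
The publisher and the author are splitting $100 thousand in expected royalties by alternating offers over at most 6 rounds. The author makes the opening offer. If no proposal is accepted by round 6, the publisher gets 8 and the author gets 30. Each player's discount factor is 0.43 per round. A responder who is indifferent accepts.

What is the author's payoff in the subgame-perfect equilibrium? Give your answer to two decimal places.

Round 6 (the publisher proposes): the author gets 30 if talks fail, so the publisher offers 30 and keeps 70.
Round 5 (the author proposes): the publisher can get 70 next round, worth 0.43 × 70 = 30.1 now; the author offers that and keeps 69.9.
Round 4 (the publisher proposes): the author can get 69.9 next round, worth 0.43 × 69.9 = 30.057 now. The publisher offers 30.057 and keeps 100 − 30.057 = 69.943.
Round 3 (the author proposes): the publisher can get 69.943 next round, worth 0.43 × 69.943 = 30.07549 now; the author offers that and keeps 69.92451.
Round 2 (the publisher proposes): the author can get 69.92451 next round, worth 0.43 × 69.92451 = 30.0675393 now; the publisher offers that and keeps 69.9324607.
Round 1 (the author proposes): the publisher can get 69.9324607 next round, worth 0.43 × 69.9324607 = 30.070958101 now; the author offers that and keeps 69.929041899.

69.93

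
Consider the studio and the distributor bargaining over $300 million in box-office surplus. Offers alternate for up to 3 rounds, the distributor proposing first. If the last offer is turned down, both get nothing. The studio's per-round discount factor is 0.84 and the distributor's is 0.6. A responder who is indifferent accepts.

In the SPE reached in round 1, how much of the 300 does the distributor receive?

Round 3 (the distributor proposes): the studio will accept anything ≥ 0, so the distributor offers 0 and keeps 300.
Round 2 (the studio proposes): the distributor can get 300 next round, worth 0.6 × 300 = 180 now; the studio offers that and keeps 120.
Round 1 (the distributor proposes): the studio can get 120 next round, worth 0.84 × 120 = 100.8 now. The distributor offers 100.8 and keeps 300 − 100.8 = 199.2.

199.2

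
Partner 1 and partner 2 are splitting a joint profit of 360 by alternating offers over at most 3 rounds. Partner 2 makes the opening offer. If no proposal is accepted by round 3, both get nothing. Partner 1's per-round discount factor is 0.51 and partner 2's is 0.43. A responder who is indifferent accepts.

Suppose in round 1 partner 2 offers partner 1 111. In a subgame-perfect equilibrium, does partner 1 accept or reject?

Round 3 (partner 2 proposes): rejection yields 0 for partner 1; partner 2 offers 0 and keeps 360.
Round 2 (partner 1 proposes): partner 2 can get 360 next round, worth 0.43 × 360 = 154.8 now; partner 1 offers that and keeps 205.2.
So by rejecting in round 1, partner 1 gets 205.2 next round, worth 0.51 × 205.2 = 104.652 now.
Offer 111 ≥ 104.652, so partner 1 accepts.

Accept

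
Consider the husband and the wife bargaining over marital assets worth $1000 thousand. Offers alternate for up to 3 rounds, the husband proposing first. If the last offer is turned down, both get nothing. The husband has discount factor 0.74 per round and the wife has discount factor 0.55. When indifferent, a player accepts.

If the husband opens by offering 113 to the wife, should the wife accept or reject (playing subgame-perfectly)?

Reject

Round 3 (the husband proposes): the wife will accept anything ≥ 0, so the husband offers 0 and keeps 1000.
Round 2 (the wife proposes): the husband can get 1000 next round, worth 0.74 × 1000 = 740 now, so the wife offers 740, keeping 260.
So by rejecting in round 1, the wife gets 260 next round, worth 0.55 × 260 = 143 now.
Offer 113 < 143, so the wife rejects.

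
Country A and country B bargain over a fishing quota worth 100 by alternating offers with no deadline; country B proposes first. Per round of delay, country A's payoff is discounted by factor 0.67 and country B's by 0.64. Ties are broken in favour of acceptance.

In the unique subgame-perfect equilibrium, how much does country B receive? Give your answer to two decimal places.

57.77

In a stationary SPE each proposer offers the other exactly their discounted continuation value.
If country B keeps x when proposing and country A keeps y when proposing, then x = 100 − 0.67y and y = 100 − 0.64x.
Solving: x = 100(1 − 0.67) / (1 − 0.64·0.67) = 33 / 0.5712 ≈ 57.7731.
Country A gets 100 − 57.7731 ≈ 42.2269.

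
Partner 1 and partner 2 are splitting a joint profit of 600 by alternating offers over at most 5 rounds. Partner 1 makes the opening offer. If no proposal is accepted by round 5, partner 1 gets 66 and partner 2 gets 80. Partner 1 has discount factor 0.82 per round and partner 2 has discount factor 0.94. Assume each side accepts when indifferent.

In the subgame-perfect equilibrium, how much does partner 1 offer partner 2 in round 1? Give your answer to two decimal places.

227.30

Solve by backward induction from round 5.
Round 5 (partner 1 proposes): partner 2 gets 80 if talks fail, so partner 1 offers 80 and keeps 520.
Round 4 (partner 2 proposes): partner 1 can get 520 next round, worth 0.82 × 520 = 426.4 now. Partner 2 offers 426.4 and keeps 600 − 426.4 = 173.6.
Round 3 (partner 1 proposes): partner 2 can get 173.6 next round, worth 0.94 × 173.6 = 163.184 now; partner 1 offers that and keeps 436.816.
Round 2 (partner 2 proposes): partner 1 can get 436.816 next round, worth 0.82 × 436.816 = 358.18912 now, so partner 2 offers 358.18912, keeping 241.81088.
Round 1 (partner 1 proposes): partner 2 can get 241.81088 next round, worth 0.94 × 241.81088 = 227.3022272 now, so partner 1 offers 227.3022272, keeping 372.6977728.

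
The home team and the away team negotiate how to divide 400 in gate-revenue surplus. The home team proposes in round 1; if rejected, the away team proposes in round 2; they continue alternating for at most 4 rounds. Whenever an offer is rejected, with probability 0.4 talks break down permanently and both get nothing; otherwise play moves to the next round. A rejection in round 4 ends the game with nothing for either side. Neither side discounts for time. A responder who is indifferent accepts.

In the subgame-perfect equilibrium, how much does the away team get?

By backward induction:
Round 4 (the away team proposes): rejection yields 0 for the home team; the away team offers 0 and keeps 400.
Round 3 (the home team proposes): rejecting gives the away team an expected 0.6 × 400 = 240; the home team offers that and keeps 160.
Round 2 (the away team proposes): rejecting gives the home team an expected 0.6 × 160 = 96. The away team offers 96 and keeps 400 − 96 = 304.
Round 1 (the home team proposes): rejecting gives the away team an expected 0.6 × 304 = 182.4. The home team offers 182.4 and keeps 400 − 182.4 = 217.6.

182.4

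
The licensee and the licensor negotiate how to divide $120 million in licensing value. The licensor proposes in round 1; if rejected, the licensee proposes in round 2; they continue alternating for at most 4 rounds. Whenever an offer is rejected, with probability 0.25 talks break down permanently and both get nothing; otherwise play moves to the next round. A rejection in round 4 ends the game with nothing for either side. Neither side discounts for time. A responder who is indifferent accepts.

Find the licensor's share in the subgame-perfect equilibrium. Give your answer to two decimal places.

Round 4 (the licensee proposes): the licensor will accept anything ≥ 0, so the licensee offers 0 and keeps 120.
Round 3 (the licensor proposes): rejecting gives the licensee an expected 0.75 × 120 = 90. The licensor offers 90 and keeps 120 − 90 = 30.
Round 2 (the licensee proposes): rejecting gives the licensor an expected 0.75 × 30 = 22.5; the licensee offers that and keeps 97.5.
Round 1 (the licensor proposes): rejecting gives the licensee an expected 0.75 × 97.5 = 73.125, so the licensor offers 73.125, keeping 46.875.

46.88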